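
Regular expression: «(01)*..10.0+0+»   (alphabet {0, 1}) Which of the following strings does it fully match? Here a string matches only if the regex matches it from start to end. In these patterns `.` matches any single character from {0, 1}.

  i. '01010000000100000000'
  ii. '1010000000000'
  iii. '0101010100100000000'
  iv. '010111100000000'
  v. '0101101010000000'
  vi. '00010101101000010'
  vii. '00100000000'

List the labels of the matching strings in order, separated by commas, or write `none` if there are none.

ii, iii, iv, v, vii

i → no match
ii → match
iii → match
iv → match
v → match
vi → no match
vii → match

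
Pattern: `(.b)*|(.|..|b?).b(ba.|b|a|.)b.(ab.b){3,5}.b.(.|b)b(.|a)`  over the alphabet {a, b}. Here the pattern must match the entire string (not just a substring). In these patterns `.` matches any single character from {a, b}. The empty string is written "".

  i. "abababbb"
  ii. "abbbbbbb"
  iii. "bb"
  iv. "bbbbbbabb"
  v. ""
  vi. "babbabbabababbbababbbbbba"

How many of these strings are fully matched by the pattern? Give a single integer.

i → match
ii → match
iii → match
iv → no match
v → match
vi → match
Total matched: 5

5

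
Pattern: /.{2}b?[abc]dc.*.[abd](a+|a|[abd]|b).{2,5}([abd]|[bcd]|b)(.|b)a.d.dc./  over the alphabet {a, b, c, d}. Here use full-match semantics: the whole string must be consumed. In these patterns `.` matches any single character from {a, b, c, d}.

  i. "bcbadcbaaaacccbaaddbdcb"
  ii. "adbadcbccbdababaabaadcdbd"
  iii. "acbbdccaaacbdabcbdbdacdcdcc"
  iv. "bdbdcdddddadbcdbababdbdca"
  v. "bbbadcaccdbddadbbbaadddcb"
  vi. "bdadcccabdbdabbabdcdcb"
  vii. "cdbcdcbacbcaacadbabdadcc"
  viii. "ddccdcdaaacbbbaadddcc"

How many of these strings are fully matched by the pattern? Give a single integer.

i → match
ii → no match
iii → match
iv → match
v → match
vi → match
vii → match
viii → no match
Total matched: 6

6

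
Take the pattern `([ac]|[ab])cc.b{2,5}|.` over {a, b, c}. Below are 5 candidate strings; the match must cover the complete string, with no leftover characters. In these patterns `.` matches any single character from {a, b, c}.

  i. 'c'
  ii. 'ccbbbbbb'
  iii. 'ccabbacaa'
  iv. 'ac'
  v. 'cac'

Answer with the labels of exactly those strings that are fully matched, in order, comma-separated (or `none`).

i

i → match
ii → no match
iii → no match
iv → no match
v → no match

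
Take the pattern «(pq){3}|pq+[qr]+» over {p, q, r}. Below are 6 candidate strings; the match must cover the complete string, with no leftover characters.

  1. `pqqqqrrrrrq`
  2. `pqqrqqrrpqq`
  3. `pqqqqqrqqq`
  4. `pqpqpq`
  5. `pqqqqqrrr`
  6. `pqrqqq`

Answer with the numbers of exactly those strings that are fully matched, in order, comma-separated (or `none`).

1, 3, 4, 5, 6

1. `pqqqqrrrrrq` → match
2. `pqqrqqrrpqq` → no match
3. `pqqqqqrqqq` → match
4. `pqpqpq` → match
5. `pqqqqqrrr` → match
6. `pqrqqq` → match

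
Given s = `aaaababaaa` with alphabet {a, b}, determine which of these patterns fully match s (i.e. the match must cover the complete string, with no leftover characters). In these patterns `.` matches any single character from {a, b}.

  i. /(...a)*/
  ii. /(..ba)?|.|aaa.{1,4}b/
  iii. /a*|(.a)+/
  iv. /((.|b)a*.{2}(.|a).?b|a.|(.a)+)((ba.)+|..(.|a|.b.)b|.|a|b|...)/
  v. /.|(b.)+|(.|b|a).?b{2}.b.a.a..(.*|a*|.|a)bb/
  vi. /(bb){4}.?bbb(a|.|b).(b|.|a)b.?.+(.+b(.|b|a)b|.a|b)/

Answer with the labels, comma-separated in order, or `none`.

i → no match
ii → no match
iii → match
iv → match
v → no match
vi → no match — must start with `bb`

iii, iv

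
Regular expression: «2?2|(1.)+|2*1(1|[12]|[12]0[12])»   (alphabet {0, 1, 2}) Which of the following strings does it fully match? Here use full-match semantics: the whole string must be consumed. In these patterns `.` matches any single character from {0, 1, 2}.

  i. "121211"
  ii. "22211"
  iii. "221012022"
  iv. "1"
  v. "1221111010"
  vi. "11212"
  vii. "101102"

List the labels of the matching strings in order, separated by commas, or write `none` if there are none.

i, ii

i → match
ii → match
iii → no match
iv → no match
v → no match
vi → no match
vii → no match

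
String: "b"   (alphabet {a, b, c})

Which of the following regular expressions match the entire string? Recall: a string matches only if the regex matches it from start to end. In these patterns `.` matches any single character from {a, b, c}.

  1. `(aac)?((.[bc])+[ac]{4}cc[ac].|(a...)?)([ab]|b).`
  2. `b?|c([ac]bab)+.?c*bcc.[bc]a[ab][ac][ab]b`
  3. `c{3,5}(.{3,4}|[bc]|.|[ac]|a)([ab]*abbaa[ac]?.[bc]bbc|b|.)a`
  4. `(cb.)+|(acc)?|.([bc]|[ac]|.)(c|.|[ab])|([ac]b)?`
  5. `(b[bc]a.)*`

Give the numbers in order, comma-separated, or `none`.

1 → no match
2 → match
3 → no match — must start with "c"
4 → no match
5 → no match

2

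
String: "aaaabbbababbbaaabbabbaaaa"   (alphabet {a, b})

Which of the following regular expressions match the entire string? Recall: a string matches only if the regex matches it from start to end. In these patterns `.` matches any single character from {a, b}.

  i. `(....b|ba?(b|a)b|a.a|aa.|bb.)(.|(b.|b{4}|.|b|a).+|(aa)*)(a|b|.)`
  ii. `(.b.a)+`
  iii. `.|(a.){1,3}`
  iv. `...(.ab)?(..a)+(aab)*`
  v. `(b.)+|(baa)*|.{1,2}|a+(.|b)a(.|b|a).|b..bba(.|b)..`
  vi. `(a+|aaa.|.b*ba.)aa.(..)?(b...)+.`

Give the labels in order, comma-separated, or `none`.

i, vi

i → match
ii → no match
iii → no match
iv → no match
v → no match
vi → match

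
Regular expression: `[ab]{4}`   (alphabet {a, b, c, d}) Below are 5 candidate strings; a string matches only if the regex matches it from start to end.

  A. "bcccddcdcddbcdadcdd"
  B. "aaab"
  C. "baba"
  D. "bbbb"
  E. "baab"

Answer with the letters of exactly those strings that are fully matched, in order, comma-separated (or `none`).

A → no match
B → match
C → match
D → match
E → match

B, C, D, E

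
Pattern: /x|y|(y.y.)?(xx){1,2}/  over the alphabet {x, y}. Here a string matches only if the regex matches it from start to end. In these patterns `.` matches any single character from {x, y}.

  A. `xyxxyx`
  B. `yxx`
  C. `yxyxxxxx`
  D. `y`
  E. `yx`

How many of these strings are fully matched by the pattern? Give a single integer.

2

A → no match
B → no match
C → match
D → match
E → no match
Total matched: 2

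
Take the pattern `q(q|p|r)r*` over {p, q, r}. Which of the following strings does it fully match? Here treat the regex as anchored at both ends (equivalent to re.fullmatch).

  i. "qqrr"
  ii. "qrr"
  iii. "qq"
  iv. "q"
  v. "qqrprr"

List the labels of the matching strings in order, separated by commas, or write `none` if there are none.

i, ii, iii

i → match
ii → match
iii → match
iv → no match
v → no match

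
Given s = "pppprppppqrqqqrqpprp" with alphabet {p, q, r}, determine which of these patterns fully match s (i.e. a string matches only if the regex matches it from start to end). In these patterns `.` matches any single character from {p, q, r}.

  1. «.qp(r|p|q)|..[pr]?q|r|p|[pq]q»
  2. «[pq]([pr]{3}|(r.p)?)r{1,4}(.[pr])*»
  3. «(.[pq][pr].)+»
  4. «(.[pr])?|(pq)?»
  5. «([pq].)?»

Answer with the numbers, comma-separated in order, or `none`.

3

1 → no match
2 → no match
3 → match
4 → no match
5 → no match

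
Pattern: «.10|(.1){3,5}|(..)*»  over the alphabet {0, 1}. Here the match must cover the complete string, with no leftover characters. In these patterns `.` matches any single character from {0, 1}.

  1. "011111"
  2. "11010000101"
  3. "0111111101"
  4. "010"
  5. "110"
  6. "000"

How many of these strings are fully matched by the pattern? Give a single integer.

1. "011111" → match
2. "11010000101" → no match
3. "0111111101" → match
4. "010" → match
5. "110" → match
6. "000" → no match
Total matched: 4

4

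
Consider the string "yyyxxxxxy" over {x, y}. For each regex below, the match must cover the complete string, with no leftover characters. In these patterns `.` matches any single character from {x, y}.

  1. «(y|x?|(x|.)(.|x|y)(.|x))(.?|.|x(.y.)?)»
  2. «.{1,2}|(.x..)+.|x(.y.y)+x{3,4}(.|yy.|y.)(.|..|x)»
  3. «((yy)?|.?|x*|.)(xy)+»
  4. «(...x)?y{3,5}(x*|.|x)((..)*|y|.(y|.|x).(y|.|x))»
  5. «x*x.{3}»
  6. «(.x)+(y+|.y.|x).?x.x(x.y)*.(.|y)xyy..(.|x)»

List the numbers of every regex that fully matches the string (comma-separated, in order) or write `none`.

1 → no match
2 → no match
3 → no match
4 → match
5 → no match
6 → no match

4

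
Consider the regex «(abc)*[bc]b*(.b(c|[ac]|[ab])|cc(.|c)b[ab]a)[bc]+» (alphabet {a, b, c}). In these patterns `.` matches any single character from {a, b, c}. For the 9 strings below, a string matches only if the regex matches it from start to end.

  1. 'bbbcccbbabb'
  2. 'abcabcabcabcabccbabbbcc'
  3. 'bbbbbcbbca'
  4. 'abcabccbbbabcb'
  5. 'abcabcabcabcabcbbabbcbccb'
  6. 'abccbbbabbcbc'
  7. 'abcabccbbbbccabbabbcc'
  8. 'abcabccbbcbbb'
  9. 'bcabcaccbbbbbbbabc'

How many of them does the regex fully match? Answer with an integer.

7

1. 'bbbcccbbabb' → match
2 → match
3. 'bbbbbcbbca' → no match
4 → match
5 → match
6 → match
7 → match
8 → match
9 → no match
Total matched: 7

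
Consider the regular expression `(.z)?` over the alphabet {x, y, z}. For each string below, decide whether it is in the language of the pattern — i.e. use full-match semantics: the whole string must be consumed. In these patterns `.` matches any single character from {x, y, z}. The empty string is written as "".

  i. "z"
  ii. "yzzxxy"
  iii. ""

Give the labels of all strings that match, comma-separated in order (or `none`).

i → no match
ii → no match
iii → match

iii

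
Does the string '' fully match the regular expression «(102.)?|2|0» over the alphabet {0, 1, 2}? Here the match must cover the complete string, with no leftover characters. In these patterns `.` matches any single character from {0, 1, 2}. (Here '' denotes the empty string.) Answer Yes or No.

Yes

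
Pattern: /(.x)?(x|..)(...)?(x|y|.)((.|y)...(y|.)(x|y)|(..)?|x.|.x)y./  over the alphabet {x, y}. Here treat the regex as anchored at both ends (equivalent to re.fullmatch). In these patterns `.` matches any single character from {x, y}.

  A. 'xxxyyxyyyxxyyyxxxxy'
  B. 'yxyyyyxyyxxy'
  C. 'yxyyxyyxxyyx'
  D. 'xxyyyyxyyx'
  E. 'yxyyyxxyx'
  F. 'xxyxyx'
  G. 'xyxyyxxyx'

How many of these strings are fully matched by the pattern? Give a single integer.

5

A → no match
B → no match
C → match
D → match
E → match
F → match
G → match
Total matched: 5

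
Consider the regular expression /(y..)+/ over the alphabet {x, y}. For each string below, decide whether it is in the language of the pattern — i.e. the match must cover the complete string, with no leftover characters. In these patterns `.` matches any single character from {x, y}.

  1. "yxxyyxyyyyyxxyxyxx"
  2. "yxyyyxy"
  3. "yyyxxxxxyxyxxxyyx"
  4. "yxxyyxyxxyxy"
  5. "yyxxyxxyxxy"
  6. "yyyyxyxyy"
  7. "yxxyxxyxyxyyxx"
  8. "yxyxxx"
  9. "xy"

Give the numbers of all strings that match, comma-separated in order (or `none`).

4

1 → no match
2 → no match
3 → no match
4 → match
5 → no match
6 → no match
7 → no match
8 → no match
9 → no match — must start with "y"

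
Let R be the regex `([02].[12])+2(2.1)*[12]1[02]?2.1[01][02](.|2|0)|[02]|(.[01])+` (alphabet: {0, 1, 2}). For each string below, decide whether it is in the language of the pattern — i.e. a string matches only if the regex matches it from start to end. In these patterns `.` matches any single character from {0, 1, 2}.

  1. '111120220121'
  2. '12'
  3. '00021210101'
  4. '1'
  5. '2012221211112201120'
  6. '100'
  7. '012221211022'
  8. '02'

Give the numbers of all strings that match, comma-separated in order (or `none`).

1 → no match
2 → no match
3 → no match
4 → no match
5 → match
6 → no match
7 → match
8 → no match

5, 7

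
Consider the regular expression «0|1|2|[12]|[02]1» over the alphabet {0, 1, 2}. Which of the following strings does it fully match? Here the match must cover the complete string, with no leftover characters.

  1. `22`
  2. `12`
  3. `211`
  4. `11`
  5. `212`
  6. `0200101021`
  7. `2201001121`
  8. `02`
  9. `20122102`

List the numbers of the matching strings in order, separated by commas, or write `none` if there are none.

1 → no match
2 → no match
3 → no match
4 → no match
5 → no match
6 → no match
7 → no match
8 → no match
9 → no match

none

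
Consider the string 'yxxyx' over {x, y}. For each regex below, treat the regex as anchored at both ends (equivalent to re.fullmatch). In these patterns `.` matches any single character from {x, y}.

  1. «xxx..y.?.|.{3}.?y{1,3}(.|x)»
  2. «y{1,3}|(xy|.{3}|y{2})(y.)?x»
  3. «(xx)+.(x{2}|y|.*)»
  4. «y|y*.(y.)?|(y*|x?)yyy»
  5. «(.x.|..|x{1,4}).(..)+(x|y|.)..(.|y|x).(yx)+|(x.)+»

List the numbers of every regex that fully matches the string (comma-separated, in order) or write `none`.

1

1 → match
2 → no match
3 → no match — must start with 'xx'
4 → no match
5 → no match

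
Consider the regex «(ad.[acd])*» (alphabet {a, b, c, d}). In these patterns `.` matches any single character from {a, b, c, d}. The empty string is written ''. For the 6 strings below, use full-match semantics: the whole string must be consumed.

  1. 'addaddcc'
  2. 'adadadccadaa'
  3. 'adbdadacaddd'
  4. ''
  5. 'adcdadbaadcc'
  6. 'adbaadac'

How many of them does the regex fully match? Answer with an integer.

5

1. 'addaddcc' → no match
2. 'adadadccadaa' → match
3. 'adbdadacaddd' → match
4. '' → match
5. 'adcdadbaadcc' → match
6. 'adbaadac' → match
Total matched: 5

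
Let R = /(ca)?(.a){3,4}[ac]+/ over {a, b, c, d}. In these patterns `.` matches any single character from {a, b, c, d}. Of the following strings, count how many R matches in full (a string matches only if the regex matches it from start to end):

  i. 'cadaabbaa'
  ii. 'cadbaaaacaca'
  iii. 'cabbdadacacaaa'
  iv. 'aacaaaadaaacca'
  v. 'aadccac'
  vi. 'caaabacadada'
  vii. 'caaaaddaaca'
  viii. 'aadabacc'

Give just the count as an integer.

1

i → no match
ii → no match
iii → no match
iv → no match
v → no match
vi → no match
vii → no match
viii → match
Total matched: 1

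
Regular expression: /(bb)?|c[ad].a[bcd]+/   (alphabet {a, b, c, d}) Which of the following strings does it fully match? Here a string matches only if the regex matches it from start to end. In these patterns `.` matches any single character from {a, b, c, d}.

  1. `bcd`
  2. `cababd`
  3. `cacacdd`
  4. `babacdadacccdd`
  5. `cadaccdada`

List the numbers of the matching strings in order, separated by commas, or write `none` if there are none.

2, 3

1 → no match
2 → match
3 → match
4 → no match
5 → no match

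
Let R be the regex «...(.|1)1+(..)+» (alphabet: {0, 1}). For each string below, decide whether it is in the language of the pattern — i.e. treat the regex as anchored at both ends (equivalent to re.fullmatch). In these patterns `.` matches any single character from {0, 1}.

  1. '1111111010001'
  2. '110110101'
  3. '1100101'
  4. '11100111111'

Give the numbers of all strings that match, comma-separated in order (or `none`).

1 → match
2 → match
3 → match
4 → no match

1, 2, 3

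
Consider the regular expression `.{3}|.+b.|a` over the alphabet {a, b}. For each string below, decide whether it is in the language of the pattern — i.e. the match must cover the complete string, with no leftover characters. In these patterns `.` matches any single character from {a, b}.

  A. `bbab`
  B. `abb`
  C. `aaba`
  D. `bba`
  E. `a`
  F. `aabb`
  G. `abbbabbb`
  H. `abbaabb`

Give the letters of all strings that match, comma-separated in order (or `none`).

B, C, D, E, F, G, H

A → no match
B → match
C → match
D → match
E → match
F → match
G → match
H → match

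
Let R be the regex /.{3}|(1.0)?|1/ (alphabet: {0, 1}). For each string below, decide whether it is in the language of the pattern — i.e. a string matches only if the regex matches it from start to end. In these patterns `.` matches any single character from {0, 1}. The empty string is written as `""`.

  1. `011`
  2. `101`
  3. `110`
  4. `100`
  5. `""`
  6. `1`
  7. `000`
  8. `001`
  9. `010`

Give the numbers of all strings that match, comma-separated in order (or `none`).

1 → match
2 → match
3 → match
4 → match
5 → match
6 → match
7 → match
8 → match
9 → match

1, 2, 3, 4, 5, 6, 7, 8, 9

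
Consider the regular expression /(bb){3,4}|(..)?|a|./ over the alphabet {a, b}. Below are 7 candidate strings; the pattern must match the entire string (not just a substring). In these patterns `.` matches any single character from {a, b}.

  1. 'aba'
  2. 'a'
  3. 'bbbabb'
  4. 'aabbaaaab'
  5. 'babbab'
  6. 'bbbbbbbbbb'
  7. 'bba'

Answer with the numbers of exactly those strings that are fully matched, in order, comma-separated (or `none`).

2

1 → no match
2 → match
3 → no match
4 → no match
5 → no match
6 → no match
7 → no match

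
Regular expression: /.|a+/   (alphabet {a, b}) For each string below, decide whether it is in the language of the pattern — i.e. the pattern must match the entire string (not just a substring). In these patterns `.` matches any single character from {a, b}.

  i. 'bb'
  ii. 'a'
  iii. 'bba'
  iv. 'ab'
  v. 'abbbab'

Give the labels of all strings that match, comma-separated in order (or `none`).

ii

i. 'bb' → no match
ii. 'a' → match
iii. 'bba' → no match
iv. 'ab' → no match
v. 'abbbab' → no match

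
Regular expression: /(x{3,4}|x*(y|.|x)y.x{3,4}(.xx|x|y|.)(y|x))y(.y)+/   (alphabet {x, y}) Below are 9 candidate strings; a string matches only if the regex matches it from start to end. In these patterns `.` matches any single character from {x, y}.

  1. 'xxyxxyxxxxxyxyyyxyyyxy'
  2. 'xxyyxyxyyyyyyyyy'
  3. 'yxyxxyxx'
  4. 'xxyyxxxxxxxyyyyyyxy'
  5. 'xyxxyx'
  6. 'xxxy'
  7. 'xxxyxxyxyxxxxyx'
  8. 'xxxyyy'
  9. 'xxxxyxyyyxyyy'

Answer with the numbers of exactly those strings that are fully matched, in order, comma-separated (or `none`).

1 → no match
2 → no match
3 → no match — must end with 'y'
4 → match
5 → no match — must end with 'y'
6 → no match
7 → no match — must end with 'y'
8 → match
9 → match

4, 8, 9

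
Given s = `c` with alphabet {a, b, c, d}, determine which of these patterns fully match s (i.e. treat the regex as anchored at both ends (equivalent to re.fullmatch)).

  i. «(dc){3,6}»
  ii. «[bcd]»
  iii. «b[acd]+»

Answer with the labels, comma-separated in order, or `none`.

i → no match — must start with `dc`
ii → match
iii → no match — must start with `b`

ii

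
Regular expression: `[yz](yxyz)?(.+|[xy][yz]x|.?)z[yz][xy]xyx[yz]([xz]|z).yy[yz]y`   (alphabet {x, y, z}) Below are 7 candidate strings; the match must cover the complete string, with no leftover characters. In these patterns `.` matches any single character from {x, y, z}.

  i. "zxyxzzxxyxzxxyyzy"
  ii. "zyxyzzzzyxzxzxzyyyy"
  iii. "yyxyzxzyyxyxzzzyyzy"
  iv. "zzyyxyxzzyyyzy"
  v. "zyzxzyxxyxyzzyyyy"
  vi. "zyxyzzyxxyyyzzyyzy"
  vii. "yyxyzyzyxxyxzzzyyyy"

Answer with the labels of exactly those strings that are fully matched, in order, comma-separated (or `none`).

i, iii, iv, v, vii

i → match
ii → no match
iii → match
iv → match
v → match
vi → no match
vii → match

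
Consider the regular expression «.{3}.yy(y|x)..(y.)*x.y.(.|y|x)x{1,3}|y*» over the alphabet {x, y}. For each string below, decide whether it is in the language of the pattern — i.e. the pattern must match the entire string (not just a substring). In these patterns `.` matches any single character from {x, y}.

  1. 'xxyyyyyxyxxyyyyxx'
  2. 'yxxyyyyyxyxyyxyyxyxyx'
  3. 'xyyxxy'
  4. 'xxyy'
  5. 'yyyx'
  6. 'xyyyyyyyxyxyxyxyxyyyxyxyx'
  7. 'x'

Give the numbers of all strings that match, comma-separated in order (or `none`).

none

1 → no match
2 → no match
3 → no match
4 → no match
5 → no match
6 → no match
7 → no match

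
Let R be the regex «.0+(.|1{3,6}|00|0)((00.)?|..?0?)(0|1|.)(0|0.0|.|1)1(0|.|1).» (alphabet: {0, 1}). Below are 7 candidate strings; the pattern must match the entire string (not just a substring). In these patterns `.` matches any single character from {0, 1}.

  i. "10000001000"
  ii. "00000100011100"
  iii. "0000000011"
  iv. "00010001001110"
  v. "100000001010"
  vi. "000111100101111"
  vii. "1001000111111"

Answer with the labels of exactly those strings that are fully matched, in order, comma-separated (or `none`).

i. "10000001000" → no match
ii → match
iii. "0000000011" → no match
iv → no match
v. "100000001010" → no match
vi → match
vii → no match

ii, vi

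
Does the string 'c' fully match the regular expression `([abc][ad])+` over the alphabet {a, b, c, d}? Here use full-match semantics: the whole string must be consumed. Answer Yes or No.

No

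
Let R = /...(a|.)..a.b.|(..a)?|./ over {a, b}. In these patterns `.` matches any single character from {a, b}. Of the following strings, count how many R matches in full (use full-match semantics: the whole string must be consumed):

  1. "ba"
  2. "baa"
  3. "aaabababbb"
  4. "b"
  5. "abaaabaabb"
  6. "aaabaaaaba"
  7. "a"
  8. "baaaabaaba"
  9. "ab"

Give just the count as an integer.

1 → no match
2 → match
3 → match
4 → match
5 → match
6 → match
7 → match
8 → match
9 → no match
Total matched: 7

7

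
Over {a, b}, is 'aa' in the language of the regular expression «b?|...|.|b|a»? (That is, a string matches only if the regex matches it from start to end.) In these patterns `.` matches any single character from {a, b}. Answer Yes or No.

No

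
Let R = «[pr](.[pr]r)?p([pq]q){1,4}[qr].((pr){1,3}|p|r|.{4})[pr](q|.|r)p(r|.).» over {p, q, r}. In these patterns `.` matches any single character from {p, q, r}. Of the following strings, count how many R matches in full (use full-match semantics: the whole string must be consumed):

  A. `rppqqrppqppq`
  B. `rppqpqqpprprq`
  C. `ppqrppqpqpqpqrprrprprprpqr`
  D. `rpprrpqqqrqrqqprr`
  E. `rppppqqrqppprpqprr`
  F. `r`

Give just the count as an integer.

1

A. `rppqqrppqppq` → match
B → no match
C → no match
D → no match
E → no match
F. `r` → no match
Total matched: 1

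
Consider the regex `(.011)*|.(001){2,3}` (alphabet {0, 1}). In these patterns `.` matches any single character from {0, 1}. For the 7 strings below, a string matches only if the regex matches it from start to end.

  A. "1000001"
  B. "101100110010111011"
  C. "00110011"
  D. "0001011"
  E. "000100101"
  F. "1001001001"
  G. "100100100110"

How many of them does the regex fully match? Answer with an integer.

A → no match
B → no match
C → match
D → no match
E → no match
F → match
G → no match
Total matched: 2

2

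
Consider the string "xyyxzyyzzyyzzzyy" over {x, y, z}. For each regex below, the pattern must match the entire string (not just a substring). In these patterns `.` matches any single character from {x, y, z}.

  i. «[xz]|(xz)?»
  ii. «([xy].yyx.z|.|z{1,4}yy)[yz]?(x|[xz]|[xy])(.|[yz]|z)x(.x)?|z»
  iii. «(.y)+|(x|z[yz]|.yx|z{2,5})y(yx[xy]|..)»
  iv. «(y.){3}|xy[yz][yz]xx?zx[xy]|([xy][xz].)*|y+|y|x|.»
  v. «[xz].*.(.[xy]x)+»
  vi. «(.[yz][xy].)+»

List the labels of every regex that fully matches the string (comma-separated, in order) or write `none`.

vi

i → no match
ii → no match
iii → no match
iv → no match
v → no match — must end with "x"
vi → match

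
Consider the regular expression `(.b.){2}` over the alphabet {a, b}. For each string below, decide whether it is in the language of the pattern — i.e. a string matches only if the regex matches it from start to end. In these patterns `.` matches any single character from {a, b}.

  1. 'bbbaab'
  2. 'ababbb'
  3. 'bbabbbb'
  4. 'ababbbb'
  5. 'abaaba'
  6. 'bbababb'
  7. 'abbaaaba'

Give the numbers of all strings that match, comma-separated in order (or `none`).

1 → no match
2 → match
3 → no match
4 → no match
5 → match
6 → no match
7 → no match

2, 5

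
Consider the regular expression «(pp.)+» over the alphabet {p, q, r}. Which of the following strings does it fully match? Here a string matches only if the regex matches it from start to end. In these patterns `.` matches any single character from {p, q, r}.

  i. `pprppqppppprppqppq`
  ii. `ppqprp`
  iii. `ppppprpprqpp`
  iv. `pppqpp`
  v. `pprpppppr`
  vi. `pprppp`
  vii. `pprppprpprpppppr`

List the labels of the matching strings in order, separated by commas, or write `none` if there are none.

i → match
ii → no match
iii → no match
iv → no match
v → match
vi → match
vii → no match

i, v, vi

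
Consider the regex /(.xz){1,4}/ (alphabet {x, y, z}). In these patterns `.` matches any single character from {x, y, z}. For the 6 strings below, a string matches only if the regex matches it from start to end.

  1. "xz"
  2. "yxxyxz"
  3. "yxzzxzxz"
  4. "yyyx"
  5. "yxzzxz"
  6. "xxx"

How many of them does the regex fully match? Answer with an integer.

1

1. "xz" → no match
2. "yxxyxz" → no match
3. "yxzzxzxz" → no match
4. "yyyx" → no match — must end with "xz"
5. "yxzzxz" → match
6. "xxx" → no match — must end with "xz"
Total matched: 1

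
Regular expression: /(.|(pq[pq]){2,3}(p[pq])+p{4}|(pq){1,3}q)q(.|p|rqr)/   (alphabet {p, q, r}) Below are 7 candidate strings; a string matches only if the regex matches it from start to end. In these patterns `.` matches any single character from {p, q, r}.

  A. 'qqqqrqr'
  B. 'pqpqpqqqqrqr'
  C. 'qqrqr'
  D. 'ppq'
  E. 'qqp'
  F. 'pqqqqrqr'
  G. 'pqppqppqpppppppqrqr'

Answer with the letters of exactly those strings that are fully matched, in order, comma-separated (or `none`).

C, E, G

A. 'qqqqrqr' → no match
B. 'pqpqpqqqqrqr' → no match
C. 'qqrqr' → match
D. 'ppq' → no match
E. 'qqp' → match
F. 'pqqqqrqr' → no match
G → match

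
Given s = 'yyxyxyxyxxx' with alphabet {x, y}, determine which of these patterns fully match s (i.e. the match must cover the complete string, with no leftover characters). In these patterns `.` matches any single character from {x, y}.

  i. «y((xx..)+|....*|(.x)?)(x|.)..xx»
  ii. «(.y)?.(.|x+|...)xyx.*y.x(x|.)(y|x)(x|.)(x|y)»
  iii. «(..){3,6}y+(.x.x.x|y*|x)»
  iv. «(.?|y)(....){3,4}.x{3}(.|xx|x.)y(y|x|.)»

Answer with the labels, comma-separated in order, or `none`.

i

i → match
ii → no match
iii → no match
iv → no match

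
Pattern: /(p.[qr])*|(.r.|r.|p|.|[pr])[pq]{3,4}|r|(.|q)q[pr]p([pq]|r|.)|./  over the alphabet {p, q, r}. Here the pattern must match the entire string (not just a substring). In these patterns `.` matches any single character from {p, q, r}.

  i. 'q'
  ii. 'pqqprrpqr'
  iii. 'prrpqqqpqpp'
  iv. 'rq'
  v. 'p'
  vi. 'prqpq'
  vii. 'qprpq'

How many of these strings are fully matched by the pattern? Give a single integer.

i → match
ii → match
iii → no match
iv → no match
v → match
vi → no match
vii → no match
Total matched: 3

3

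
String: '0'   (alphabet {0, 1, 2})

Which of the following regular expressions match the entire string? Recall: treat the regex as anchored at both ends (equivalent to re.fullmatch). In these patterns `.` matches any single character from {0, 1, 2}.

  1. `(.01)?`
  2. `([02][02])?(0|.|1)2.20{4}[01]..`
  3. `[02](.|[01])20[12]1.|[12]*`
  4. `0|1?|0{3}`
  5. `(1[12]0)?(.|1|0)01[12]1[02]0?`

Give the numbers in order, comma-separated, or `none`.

4

1 → no match
2 → no match
3 → no match
4 → match
5 → no match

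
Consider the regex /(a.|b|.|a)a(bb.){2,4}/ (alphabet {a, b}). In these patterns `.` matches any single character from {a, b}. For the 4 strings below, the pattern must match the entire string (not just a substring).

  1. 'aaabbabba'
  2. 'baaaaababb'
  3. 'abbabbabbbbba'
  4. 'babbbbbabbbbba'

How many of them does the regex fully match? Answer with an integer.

1 → match
2 → no match
3 → no match
4 → match
Total matched: 2

2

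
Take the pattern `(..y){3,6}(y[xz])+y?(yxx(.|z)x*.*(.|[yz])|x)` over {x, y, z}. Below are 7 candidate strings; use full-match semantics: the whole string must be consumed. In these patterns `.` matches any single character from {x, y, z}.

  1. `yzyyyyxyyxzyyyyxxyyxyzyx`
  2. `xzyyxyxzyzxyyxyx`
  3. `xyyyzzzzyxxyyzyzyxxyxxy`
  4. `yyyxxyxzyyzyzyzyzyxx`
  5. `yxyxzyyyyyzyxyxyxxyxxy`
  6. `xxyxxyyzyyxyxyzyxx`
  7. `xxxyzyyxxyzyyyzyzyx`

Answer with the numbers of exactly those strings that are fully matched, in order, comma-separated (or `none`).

1 → match
2 → match
3 → no match
4 → match
5 → match
6 → match
7 → no match

1, 2, 4, 5, 6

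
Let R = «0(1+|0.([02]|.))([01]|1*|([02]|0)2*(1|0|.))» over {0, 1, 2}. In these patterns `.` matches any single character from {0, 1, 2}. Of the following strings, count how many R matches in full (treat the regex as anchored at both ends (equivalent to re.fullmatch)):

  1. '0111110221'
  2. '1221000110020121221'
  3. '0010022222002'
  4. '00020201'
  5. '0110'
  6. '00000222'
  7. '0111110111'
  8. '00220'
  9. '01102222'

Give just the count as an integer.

5

1 → match
2 → no match — must start with '0'
3 → no match
4 → no match
5 → match
6 → match
7 → no match
8 → match
9 → match
Total matched: 5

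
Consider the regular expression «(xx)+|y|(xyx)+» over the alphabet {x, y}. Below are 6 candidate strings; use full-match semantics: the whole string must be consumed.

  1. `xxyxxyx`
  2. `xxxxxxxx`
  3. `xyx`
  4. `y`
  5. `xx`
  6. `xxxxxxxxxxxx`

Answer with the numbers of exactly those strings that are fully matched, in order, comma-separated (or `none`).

1 → no match
2 → match
3 → match
4 → match
5 → match
6 → match

2, 3, 4, 5, 6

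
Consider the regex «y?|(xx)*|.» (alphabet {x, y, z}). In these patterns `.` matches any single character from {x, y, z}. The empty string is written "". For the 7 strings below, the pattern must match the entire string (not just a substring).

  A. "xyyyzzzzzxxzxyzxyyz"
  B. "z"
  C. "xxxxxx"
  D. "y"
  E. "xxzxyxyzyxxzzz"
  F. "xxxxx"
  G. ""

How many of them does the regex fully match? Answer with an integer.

A → no match
B → match
C → match
D → match
E → no match
F → no match
G → match
Total matched: 4

4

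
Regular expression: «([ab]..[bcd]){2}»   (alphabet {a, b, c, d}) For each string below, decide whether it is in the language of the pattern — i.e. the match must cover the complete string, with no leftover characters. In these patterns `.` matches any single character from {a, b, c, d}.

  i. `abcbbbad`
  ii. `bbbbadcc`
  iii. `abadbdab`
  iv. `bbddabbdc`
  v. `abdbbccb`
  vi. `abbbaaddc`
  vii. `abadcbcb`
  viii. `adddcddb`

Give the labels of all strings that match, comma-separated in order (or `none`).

i. `abcbbbad` → match
ii. `bbbbadcc` → match
iii. `abadbdab` → match
iv. `bbddabbdc` → no match
v. `abdbbccb` → match
vi. `abbbaaddc` → no match
vii. `abadcbcb` → no match
viii. `adddcddb` → no match

i, ii, iii, v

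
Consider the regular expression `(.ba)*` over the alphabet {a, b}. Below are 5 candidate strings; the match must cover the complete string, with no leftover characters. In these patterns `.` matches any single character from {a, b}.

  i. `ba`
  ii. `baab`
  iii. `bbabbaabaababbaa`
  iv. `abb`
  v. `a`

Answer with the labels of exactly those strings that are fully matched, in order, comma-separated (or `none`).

none

i → no match
ii → no match
iii → no match
iv → no match
v → no match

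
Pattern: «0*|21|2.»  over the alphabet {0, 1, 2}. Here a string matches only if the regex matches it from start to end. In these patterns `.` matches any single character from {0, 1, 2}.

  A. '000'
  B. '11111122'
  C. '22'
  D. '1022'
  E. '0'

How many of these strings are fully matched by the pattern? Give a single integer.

3

A → match
B → no match
C → match
D → no match
E → match
Total matched: 3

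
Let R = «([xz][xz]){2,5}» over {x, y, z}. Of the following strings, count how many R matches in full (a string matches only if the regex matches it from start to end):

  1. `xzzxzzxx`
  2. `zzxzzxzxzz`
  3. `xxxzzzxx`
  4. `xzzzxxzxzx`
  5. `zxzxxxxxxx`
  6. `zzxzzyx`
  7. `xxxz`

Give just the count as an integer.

1 → match
2 → match
3 → match
4 → match
5 → match
6 → no match
7 → match
Total matched: 6

6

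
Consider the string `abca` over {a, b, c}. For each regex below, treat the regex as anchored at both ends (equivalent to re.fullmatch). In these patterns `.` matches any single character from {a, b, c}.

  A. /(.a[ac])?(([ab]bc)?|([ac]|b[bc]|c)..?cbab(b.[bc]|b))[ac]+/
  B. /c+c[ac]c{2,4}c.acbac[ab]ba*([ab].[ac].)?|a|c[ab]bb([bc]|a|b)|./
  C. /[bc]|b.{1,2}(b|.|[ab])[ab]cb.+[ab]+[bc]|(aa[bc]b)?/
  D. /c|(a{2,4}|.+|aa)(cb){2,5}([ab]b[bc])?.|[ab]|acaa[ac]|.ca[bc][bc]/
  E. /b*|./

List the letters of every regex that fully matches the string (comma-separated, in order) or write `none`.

A → match
B → no match
C → no match
D → no match
E → no match

A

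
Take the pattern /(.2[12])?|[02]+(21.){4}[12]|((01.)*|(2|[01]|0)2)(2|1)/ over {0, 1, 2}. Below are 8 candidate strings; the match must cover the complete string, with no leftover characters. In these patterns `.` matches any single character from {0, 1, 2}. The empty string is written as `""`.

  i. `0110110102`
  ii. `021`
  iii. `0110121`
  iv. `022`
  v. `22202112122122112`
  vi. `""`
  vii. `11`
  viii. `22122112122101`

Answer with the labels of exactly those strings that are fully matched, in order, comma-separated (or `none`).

i, ii, iii, iv, v, vi, viii

i → match
ii → match
iii → match
iv → match
v → match
vi → match
vii → no match
viii → match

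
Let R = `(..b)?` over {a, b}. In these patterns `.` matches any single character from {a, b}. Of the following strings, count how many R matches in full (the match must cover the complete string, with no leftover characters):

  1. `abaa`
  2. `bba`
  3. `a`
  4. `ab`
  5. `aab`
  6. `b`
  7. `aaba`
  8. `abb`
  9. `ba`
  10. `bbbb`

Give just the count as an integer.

1 → no match
2 → no match
3 → no match
4 → no match
5 → match
6 → no match
7 → no match
8 → match
9 → no match
10 → no match
Total matched: 2

2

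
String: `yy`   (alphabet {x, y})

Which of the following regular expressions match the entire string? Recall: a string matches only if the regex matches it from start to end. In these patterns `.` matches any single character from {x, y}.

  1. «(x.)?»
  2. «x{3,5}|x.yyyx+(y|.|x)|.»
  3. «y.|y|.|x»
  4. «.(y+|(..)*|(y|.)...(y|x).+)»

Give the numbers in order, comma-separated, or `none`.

1 → no match
2 → no match
3 → match
4 → match

3, 4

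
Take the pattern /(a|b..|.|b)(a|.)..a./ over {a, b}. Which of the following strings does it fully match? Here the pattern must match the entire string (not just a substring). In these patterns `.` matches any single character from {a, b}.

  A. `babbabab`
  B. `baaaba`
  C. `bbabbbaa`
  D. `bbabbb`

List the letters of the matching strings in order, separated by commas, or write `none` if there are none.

A, C

A → match
B → no match
C → match
D → no match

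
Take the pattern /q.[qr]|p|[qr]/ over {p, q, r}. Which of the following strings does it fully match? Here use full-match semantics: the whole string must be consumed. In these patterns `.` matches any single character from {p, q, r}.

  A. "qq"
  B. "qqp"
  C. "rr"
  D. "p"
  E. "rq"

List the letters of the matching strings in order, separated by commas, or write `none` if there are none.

D

A → no match
B → no match
C → no match
D → match
E → no match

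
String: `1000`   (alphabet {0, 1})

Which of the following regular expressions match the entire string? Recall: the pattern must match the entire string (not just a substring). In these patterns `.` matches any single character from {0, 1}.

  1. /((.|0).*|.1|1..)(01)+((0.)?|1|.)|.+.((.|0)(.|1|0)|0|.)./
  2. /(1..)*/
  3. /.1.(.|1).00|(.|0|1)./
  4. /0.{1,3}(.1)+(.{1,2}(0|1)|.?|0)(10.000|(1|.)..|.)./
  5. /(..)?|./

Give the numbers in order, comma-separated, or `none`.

1

1 → match
2 → no match
3 → no match
4 → no match — must start with `0`
5 → no match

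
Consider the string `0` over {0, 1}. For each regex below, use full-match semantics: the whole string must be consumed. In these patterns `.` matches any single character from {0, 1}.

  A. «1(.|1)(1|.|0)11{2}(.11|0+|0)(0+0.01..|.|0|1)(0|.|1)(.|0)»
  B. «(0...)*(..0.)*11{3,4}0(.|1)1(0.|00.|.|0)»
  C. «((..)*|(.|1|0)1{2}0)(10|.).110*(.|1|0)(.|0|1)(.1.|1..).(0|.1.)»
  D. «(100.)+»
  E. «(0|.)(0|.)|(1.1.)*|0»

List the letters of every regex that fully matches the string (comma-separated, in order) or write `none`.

A → no match — must start with `1`
B → no match
C → no match
D → no match — must start with `100`
E → match

E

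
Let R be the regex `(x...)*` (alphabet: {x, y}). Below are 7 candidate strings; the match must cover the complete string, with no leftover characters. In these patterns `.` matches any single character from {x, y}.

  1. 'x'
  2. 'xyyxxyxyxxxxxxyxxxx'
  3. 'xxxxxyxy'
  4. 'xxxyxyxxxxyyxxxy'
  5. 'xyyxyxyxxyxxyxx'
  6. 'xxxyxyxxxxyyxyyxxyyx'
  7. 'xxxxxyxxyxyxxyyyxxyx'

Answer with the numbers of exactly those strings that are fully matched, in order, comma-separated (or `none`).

3, 4, 6

1. 'x' → no match
2 → no match
3. 'xxxxxyxy' → match
4 → match
5 → no match
6 → match
7 → no match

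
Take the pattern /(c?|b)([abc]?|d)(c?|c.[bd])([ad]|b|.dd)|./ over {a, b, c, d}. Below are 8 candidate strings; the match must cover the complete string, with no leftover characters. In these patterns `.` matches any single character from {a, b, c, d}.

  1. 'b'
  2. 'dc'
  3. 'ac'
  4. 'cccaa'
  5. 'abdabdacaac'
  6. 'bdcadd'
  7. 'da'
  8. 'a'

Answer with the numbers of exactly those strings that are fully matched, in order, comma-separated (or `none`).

1, 6, 7, 8

1 → match
2 → no match
3 → no match
4 → no match
5 → no match
6 → match
7 → match
8 → match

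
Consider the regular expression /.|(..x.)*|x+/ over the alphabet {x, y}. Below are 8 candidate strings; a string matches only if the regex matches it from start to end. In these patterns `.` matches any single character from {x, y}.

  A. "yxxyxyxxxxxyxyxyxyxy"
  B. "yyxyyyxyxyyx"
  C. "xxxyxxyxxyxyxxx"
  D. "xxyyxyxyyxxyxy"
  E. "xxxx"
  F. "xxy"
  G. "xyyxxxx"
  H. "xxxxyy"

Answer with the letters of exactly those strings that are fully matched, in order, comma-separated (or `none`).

A → match
B → no match
C → no match
D → no match
E → match
F → no match
G → no match
H → no match

A, E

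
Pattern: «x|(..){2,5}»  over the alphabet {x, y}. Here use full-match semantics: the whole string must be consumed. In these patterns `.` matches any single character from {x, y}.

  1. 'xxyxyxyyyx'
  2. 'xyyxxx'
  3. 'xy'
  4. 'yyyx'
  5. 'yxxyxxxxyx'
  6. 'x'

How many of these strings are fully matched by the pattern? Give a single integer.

5

1 → match
2 → match
3 → no match
4 → match
5 → match
6 → match
Total matched: 5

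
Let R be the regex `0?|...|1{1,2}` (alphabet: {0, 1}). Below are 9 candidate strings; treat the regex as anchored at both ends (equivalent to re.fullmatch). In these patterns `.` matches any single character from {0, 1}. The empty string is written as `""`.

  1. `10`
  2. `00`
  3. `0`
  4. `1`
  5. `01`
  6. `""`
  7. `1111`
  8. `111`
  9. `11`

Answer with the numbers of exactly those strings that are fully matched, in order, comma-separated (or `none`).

3, 4, 6, 8, 9

1 → no match
2 → no match
3 → match
4 → match
5 → no match
6 → match
7 → no match
8 → match
9 → match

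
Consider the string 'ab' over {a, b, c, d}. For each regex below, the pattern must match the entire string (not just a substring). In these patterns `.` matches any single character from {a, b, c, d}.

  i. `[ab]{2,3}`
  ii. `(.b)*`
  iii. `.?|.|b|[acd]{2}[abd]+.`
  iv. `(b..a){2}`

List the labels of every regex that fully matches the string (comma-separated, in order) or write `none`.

i → match
ii → match
iii → no match
iv → no match — must start with 'b'

i, ii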